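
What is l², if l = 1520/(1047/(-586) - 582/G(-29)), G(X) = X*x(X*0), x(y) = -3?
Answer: 667234361574400/20749538209 ≈ 32157.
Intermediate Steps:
G(X) = -3*X (G(X) = X*(-3) = -3*X)
l = -25830880/144047 (l = 1520/(1047/(-586) - 582/((-3*(-29)))) = 1520/(1047*(-1/586) - 582/87) = 1520/(-1047/586 - 582*1/87) = 1520/(-1047/586 - 194/29) = 1520/(-144047/16994) = 1520*(-16994/144047) = -25830880/144047 ≈ -179.32)
l² = (-25830880/144047)² = 667234361574400/20749538209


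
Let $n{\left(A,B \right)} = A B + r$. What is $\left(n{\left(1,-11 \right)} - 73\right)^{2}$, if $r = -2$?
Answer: $7396$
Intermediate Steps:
$n{\left(A,B \right)} = -2 + A B$ ($n{\left(A,B \right)} = A B - 2 = -2 + A B$)
$\left(n{\left(1,-11 \right)} - 73\right)^{2} = \left(\left(-2 + 1 \left(-11\right)\right) - 73\right)^{2} = \left(\left(-2 - 11\right) - 73\right)^{2} = \left(-13 - 73\right)^{2} = \left(-86\right)^{2} = 7396$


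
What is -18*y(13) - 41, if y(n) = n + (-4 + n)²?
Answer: -1733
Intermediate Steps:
-18*y(13) - 41 = -18*(13 + (-4 + 13)²) - 41 = -18*(13 + 9²) - 41 = -18*(13 + 81) - 41 = -18*94 - 41 = -1692 - 41 = -1733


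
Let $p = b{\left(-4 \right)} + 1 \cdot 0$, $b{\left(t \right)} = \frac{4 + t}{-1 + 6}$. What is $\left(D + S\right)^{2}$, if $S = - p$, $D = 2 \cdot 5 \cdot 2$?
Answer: $400$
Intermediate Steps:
$b{\left(t \right)} = \frac{4}{5} + \frac{t}{5}$ ($b{\left(t \right)} = \frac{4 + t}{5} = \left(4 + t\right) \frac{1}{5} = \frac{4}{5} + \frac{t}{5}$)
$p = 0$ ($p = \left(\frac{4}{5} + \frac{1}{5} \left(-4\right)\right) + 1 \cdot 0 = \left(\frac{4}{5} - \frac{4}{5}\right) + 0 = 0 + 0 = 0$)
$D = 20$ ($D = 10 \cdot 2 = 20$)
$S = 0$ ($S = \left(-1\right) 0 = 0$)
$\left(D + S\right)^{2} = \left(20 + 0\right)^{2} = 20^{2} = 400$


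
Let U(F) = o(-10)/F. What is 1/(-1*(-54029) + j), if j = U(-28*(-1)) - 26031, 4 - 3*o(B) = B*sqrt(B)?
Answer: 24694278/691391571487 - 105*I*sqrt(10)/691391571487 ≈ 3.5717e-5 - 4.8025e-10*I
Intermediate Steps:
o(B) = 4/3 - B**(3/2)/3 (o(B) = 4/3 - B*sqrt(B)/3 = 4/3 - B**(3/2)/3)
U(F) = (4/3 + 10*I*sqrt(10)/3)/F (U(F) = (4/3 - (-10)*I*sqrt(10)/3)/F = (4/3 + 10*I*sqrt(10)/3)/F)
j = -546650/21 + 5*I*sqrt(10)/42 (j = 2*(2 + 5*I*sqrt(10))/(3*((-28*(-1)))) - 26031 = (2/3)*(2 + 5*I*sqrt(10))/28 - 26031 = (2/3)*(1/28)*(2 + 5*I*sqrt(10)) - 26031 = (1/21 + 5*I*sqrt(10)/42) - 26031 = -546650/21 + 5*I*sqrt(10)/42 ≈ -26031.0 + 0.37646*I)
1/(-1*(-54029) + j) = 1/(-1*(-54029) + (-546650/21 + 5*I*sqrt(10)/42)) = 1/(54029 + (-546650/21 + 5*I*sqrt(10)/42)) = 1/(587959/21 + 5*I*sqrt(10)/42)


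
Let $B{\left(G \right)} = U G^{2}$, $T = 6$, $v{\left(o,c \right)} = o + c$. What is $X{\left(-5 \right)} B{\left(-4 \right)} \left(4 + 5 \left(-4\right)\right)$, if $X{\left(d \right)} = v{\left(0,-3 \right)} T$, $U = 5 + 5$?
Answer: $46080$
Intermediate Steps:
$U = 10$
$v{\left(o,c \right)} = c + o$
$X{\left(d \right)} = -18$ ($X{\left(d \right)} = \left(-3 + 0\right) 6 = \left(-3\right) 6 = -18$)
$B{\left(G \right)} = 10 G^{2}$
$X{\left(-5 \right)} B{\left(-4 \right)} \left(4 + 5 \left(-4\right)\right) = - 18 \cdot 10 \left(-4\right)^{2} \left(4 + 5 \left(-4\right)\right) = - 18 \cdot 10 \cdot 16 \left(4 - 20\right) = \left(-18\right) 160 \left(-16\right) = \left(-2880\right) \left(-16\right) = 46080$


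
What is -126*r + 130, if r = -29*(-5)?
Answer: -18140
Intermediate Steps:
r = 145
-126*r + 130 = -126*145 + 130 = -18270 + 130 = -18140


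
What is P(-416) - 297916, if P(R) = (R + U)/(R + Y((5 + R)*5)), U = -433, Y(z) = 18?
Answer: -118569719/398 ≈ -2.9791e+5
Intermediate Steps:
P(R) = (-433 + R)/(18 + R) (P(R) = (R - 433)/(R + 18) = (-433 + R)/(18 + R))
P(-416) - 297916 = (-433 - 416)/(18 - 416) - 297916 = -849/(-398) - 297916 = -1/398*(-849) - 297916 = 849/398 - 297916 = -118569719/398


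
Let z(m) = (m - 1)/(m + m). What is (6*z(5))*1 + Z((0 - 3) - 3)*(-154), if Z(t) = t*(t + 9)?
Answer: 13872/5 ≈ 2774.4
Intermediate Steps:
z(m) = (-1 + m)/(2*m) (z(m) = (-1 + m)/((2*m)) = (-1 + m)*(1/(2*m)) = (-1 + m)/(2*m))
Z(t) = t*(9 + t)
(6*z(5))*1 + Z((0 - 3) - 3)*(-154) = (6*((½)*(-1 + 5)/5))*1 + (((0 - 3) - 3)*(9 + ((0 - 3) - 3)))*(-154) = (6*((½)*(⅕)*4))*1 + ((-3 - 3)*(9 + (-3 - 3)))*(-154) = (6*(⅖))*1 - 6*(9 - 6)*(-154) = (12/5)*1 - 6*3*(-154) = 12/5 - 18*(-154) = 12/5 + 2772 = 13872/5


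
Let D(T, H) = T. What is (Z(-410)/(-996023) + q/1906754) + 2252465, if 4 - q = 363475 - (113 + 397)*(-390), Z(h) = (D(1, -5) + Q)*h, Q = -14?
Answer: 4277815274341028677/1899170839342 ≈ 2.2525e+6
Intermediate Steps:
Z(h) = -13*h (Z(h) = (1 - 14)*h = -13*h)
q = -562371 (q = 4 - (363475 - (113 + 397)*(-390)) = 4 - (363475 - 510*(-390)) = 4 - (363475 - 1*(-198900)) = 4 - (363475 + 198900) = 4 - 1*562375 = 4 - 562375 = -562371)
(Z(-410)/(-996023) + q/1906754) + 2252465 = (-13*(-410)/(-996023) - 562371/1906754) + 2252465 = (5330*(-1/996023) - 562371*1/1906754) + 2252465 = (-5330/996023 - 562371/1906754) + 2252465 = -570297449353/1899170839342 + 2252465 = 4277815274341028677/1899170839342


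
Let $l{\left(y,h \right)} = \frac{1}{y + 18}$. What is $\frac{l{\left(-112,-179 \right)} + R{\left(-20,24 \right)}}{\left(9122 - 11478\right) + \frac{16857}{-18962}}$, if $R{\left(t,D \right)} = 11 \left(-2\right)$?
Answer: $\frac{19616189}{2100492463} \approx 0.0093389$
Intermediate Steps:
$R{\left(t,D \right)} = -22$
$l{\left(y,h \right)} = \frac{1}{18 + y}$
$\frac{l{\left(-112,-179 \right)} + R{\left(-20,24 \right)}}{\left(9122 - 11478\right) + \frac{16857}{-18962}} = \frac{\frac{1}{18 - 112} - 22}{\left(9122 - 11478\right) + \frac{16857}{-18962}} = \frac{\frac{1}{-94} - 22}{-2356 + 16857 \left(- \frac{1}{18962}\right)} = \frac{- \frac{1}{94} - 22}{-2356 - \frac{16857}{18962}} = - \frac{2069}{94 \left(- \frac{44691329}{18962}\right)} = \left(- \frac{2069}{94}\right) \left(- \frac{18962}{44691329}\right) = \frac{19616189}{2100492463}$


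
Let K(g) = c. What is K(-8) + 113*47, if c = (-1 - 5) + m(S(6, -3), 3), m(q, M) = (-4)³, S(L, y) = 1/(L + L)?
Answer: 5241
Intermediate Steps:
S(L, y) = 1/(2*L)
m(q, M) = -64
c = -70 (c = (-1 - 5) - 64 = -6 - 64 = -70)
K(g) = -70
K(-8) + 113*47 = -70 + 113*47 = -70 + 5311 = 5241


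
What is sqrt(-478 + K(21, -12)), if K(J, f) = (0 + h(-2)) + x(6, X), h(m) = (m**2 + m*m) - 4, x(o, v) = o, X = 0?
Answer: 6*I*sqrt(13) ≈ 21.633*I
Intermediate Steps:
h(m) = -4 + 2*m**2 (h(m) = (m**2 + m**2) - 4 = 2*m**2 - 4 = -4 + 2*m**2)
K(J, f) = 10 (K(J, f) = (0 + (-4 + 2*(-2)**2)) + 6 = (0 + (-4 + 2*4)) + 6 = (0 + (-4 + 8)) + 6 = (0 + 4) + 6 = 4 + 6 = 10)
sqrt(-478 + K(21, -12)) = sqrt(-478 + 10) = sqrt(-468) = 6*I*sqrt(13)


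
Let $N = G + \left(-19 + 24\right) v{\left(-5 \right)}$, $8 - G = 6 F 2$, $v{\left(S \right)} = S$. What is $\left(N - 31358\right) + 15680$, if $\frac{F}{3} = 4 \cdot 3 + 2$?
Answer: $-16199$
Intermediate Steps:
$F = 42$ ($F = 3 \left(4 \cdot 3 + 2\right) = 3 \left(12 + 2\right) = 3 \cdot 14 = 42$)
$G = -496$ ($G = 8 - 6 \cdot 42 \cdot 2 = 8 - 252 \cdot 2 = 8 - 504 = -496$)
$N = -521$ ($N = -496 + \left(-19 + 24\right) \left(-5\right) = -496 + 5 \left(-5\right) = -496 - 25 = -521$)
$\left(N - 31358\right) + 15680 = \left(-521 - 31358\right) + 15680 = -31879 + 15680 = -16199$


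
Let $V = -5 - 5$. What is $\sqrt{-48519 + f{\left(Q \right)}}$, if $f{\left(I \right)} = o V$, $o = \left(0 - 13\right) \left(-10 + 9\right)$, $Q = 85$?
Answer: $i \sqrt{48649} \approx 220.57 i$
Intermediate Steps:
$o = 13$ ($o = \left(-13\right) \left(-1\right) = 13$)
$V = -10$ ($V = -5 - 5 = -10$)
$f{\left(I \right)} = -130$ ($f{\left(I \right)} = 13 \left(-10\right) = -130$)
$\sqrt{-48519 + f{\left(Q \right)}} = \sqrt{-48519 - 130} = \sqrt{-48649} = i \sqrt{48649}$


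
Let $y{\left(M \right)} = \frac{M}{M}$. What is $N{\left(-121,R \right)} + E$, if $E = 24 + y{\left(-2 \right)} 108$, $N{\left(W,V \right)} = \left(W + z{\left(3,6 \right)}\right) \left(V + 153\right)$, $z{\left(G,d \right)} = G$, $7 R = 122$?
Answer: $- \frac{139850}{7} \approx -19979.0$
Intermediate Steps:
$R = \frac{122}{7}$ ($R = \frac{1}{7} \cdot 122 = \frac{122}{7} \approx 17.429$)
$y{\left(M \right)} = 1$
$N{\left(W,V \right)} = \left(3 + W\right) \left(153 + V\right)$ ($N{\left(W,V \right)} = \left(W + 3\right) \left(V + 153\right) = \left(3 + W\right) \left(153 + V\right)$)
$E = 132$ ($E = 24 + 1 \cdot 108 = 24 + 108 = 132$)
$N{\left(-121,R \right)} + E = \left(459 + 3 \cdot \frac{122}{7} + 153 \left(-121\right) + \frac{122}{7} \left(-121\right)\right) + 132 = \left(459 + \frac{366}{7} - 18513 - \frac{14762}{7}\right) + 132 = - \frac{140774}{7} + 132 = - \frac{139850}{7}$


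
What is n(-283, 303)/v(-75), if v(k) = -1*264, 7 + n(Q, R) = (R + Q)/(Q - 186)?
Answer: 1101/41272 ≈ 0.026677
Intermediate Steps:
n(Q, R) = -7 + (Q + R)/(-186 + Q) (n(Q, R) = -7 + (R + Q)/(Q - 186) = -7 + (Q + R)/(-186 + Q))
v(k) = -264
n(-283, 303)/v(-75) = ((1302 + 303 - 6*(-283))/(-186 - 283))/(-264) = ((1302 + 303 + 1698)/(-469))*(-1/264) = -1/469*3303*(-1/264) = -3303/469*(-1/264) = 1101/41272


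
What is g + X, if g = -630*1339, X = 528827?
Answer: -314743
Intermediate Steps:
g = -843570 (g = -1*843570 = -843570)
g + X = -843570 + 528827 = -314743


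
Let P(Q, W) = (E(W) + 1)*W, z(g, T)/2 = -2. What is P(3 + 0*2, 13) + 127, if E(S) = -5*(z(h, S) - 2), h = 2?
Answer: 530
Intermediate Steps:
z(g, T) = -4 (z(g, T) = 2*(-2) = -4)
E(S) = 30 (E(S) = -5*(-4 - 2) = -5*(-6) = 30)
P(Q, W) = 31*W (P(Q, W) = (30 + 1)*W = 31*W)
P(3 + 0*2, 13) + 127 = 31*13 + 127 = 403 + 127 = 530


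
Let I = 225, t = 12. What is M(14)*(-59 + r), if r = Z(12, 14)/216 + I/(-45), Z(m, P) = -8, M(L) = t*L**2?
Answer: -1355536/9 ≈ -1.5062e+5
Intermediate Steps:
M(L) = 12*L**2
r = -136/27 (r = -8/216 + 225/(-45) = -8*1/216 + 225*(-1/45) = -1/27 - 5 = -136/27 ≈ -5.0370)
M(14)*(-59 + r) = (12*14**2)*(-59 - 136/27) = (12*196)*(-1729/27) = 2352*(-1729/27) = -1355536/9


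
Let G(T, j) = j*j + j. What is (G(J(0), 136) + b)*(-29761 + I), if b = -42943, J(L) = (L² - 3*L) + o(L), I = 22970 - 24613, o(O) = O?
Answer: 763462644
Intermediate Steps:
I = -1643
J(L) = L² - 2*L (J(L) = (L² - 3*L) + L = L² - 2*L)
G(T, j) = j + j² (G(T, j) = j² + j = j + j²)
(G(J(0), 136) + b)*(-29761 + I) = (136*(1 + 136) - 42943)*(-29761 - 1643) = (136*137 - 42943)*(-31404) = (18632 - 42943)*(-31404) = -24311*(-31404) = 763462644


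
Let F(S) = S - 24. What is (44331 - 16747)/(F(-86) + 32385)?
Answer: 27584/32275 ≈ 0.85466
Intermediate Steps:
F(S) = -24 + S
(44331 - 16747)/(F(-86) + 32385) = (44331 - 16747)/((-24 - 86) + 32385) = 27584/(-110 + 32385) = 27584/32275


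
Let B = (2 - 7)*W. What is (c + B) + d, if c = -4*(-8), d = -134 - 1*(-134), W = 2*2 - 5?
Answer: 37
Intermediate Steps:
W = -1 (W = 4 - 5 = -1)
d = 0 (d = -134 + 134 = 0)
c = 32
B = 5 (B = (2 - 7)*(-1) = -5*(-1) = 5)
(c + B) + d = (32 + 5) + 0 = 37 + 0 = 37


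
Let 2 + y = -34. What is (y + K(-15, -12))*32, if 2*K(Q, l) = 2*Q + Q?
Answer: -1872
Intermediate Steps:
y = -36 (y = -2 - 34 = -36)
K(Q, l) = 3*Q/2 (K(Q, l) = (2*Q + Q)/2 = (3*Q)/2 = 3*Q/2)
(y + K(-15, -12))*32 = (-36 + (3/2)*(-15))*32 = (-36 - 45/2)*32 = -117/2*32 = -1872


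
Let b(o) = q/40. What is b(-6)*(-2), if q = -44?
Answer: 11/5 ≈ 2.2000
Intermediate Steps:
b(o) = -11/10 (b(o) = -44/40 = -44*1/40 = -11/10)
b(-6)*(-2) = -11/10*(-2) = 11/5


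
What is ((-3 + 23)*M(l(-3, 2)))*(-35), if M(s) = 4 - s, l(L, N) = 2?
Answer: -1400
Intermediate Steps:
((-3 + 23)*M(l(-3, 2)))*(-35) = ((-3 + 23)*(4 - 1*2))*(-35) = (20*(4 - 2))*(-35) = (20*2)*(-35) = 40*(-35) = -1400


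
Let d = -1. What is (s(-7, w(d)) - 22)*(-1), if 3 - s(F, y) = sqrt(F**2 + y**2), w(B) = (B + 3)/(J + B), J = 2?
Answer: 19 + sqrt(53) ≈ 26.280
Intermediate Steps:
w(B) = (3 + B)/(2 + B) (w(B) = (B + 3)/(2 + B) = (3 + B)/(2 + B))
s(F, y) = 3 - sqrt(F**2 + y**2)
(s(-7, w(d)) - 22)*(-1) = ((3 - sqrt((-7)**2 + ((3 - 1)/(2 - 1))**2)) - 22)*(-1) = ((3 - sqrt(49 + (2/1)**2)) - 22)*(-1) = ((3 - sqrt(49 + (1*2)**2)) - 22)*(-1) = ((3 - sqrt(49 + 2**2)) - 22)*(-1) = ((3 - sqrt(49 + 4)) - 22)*(-1) = ((3 - sqrt(53)) - 22)*(-1) = (-19 - sqrt(53))*(-1) = 19 + sqrt(53)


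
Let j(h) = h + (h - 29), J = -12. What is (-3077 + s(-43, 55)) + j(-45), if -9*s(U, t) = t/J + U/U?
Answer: -345125/108 ≈ -3195.6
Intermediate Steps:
j(h) = -29 + 2*h (j(h) = h + (-29 + h) = -29 + 2*h)
s(U, t) = -⅑ + t/108 (s(U, t) = -(t/(-12) + U/U)/9 = -(t*(-1/12) + 1)/9 = -(-t/12 + 1)/9 = -(1 - t/12)/9 = -⅑ + t/108)
(-3077 + s(-43, 55)) + j(-45) = (-3077 + (-⅑ + (1/108)*55)) + (-29 + 2*(-45)) = (-3077 + (-⅑ + 55/108)) + (-29 - 90) = (-3077 + 43/108) - 119 = -332273/108 - 119 = -345125/108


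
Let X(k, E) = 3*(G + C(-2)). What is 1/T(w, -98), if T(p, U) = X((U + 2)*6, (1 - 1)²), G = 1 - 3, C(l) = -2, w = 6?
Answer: -1/12 ≈ -0.083333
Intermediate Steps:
G = -2
X(k, E) = -12 (X(k, E) = 3*(-2 - 2) = 3*(-4) = -12)
T(p, U) = -12
1/T(w, -98) = 1/(-12) = -1/12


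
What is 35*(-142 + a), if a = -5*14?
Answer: -7420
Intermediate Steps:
a = -70
35*(-142 + a) = 35*(-142 - 70) = 35*(-212) = -7420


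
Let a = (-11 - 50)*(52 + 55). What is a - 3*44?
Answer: -6659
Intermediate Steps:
a = -6527 (a = -61*107 = -6527)
a - 3*44 = -6527 - 3*44 = -6527 - 132 = -6659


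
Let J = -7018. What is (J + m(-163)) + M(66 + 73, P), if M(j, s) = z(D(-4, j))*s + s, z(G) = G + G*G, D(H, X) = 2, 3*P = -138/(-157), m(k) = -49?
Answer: -1109197/157 ≈ -7064.9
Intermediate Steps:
P = 46/157 (P = (-138/(-157))/3 = (-138*(-1/157))/3 = (1/3)*(138/157) = 46/157 ≈ 0.29299)
z(G) = G + G**2
M(j, s) = 7*s (M(j, s) = (2*(1 + 2))*s + s = (2*3)*s + s = 6*s + s = 7*s)
(J + m(-163)) + M(66 + 73, P) = (-7018 - 49) + 7*(46/157) = -7067 + 322/157 = -1109197/157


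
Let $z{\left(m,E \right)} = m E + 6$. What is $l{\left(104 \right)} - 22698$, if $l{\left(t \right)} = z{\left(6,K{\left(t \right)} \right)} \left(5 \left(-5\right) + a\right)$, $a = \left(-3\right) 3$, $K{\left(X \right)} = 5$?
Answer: $-23922$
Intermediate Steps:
$a = -9$
$z{\left(m,E \right)} = 6 + E m$ ($z{\left(m,E \right)} = E m + 6 = 6 + E m$)
$l{\left(t \right)} = -1224$ ($l{\left(t \right)} = \left(6 + 5 \cdot 6\right) \left(5 \left(-5\right) - 9\right) = \left(6 + 30\right) \left(-25 - 9\right) = 36 \left(-34\right) = -1224$)
$l{\left(104 \right)} - 22698 = -1224 - 22698 = -23922$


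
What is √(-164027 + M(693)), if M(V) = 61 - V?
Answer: I*√164659 ≈ 405.78*I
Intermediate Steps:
√(-164027 + M(693)) = √(-164027 + (61 - 1*693)) = √(-164027 + (61 - 693)) = √(-164027 - 632) = √(-164659) = I*√164659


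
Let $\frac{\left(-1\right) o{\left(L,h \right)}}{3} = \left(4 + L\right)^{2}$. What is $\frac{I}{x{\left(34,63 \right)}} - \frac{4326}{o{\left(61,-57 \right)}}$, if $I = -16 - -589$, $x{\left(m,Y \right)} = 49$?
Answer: $\frac{2491583}{207025} \approx 12.035$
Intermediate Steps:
$o{\left(L,h \right)} = - 3 \left(4 + L\right)^{2}$
$I = 573$ ($I = -16 + 589 = 573$)
$\frac{I}{x{\left(34,63 \right)}} - \frac{4326}{o{\left(61,-57 \right)}} = \frac{573}{49} - \frac{4326}{\left(-3\right) \left(4 + 61\right)^{2}} = 573 \cdot \frac{1}{49} - \frac{4326}{\left(-3\right) 65^{2}} = \frac{573}{49} - \frac{4326}{\left(-3\right) 4225} = \frac{573}{49} - \frac{4326}{-12675} = \frac{573}{49} - - \frac{1442}{4225} = \frac{573}{49} + \frac{1442}{4225} = \frac{2491583}{207025}$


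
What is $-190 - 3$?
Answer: $-193$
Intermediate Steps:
$-190 - 3 = -193$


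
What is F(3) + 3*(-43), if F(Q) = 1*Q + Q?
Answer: -123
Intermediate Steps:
F(Q) = 2*Q (F(Q) = Q + Q = 2*Q)
F(3) + 3*(-43) = 2*3 + 3*(-43) = 6 - 129 = -123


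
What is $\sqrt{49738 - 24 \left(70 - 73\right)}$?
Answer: $\sqrt{49810} \approx 223.18$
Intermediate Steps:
$\sqrt{49738 - 24 \left(70 - 73\right)} = \sqrt{49738 - -72} = \sqrt{49738 + 72} = \sqrt{49810}$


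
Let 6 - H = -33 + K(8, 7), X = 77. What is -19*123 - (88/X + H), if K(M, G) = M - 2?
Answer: -16598/7 ≈ -2371.1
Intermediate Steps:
K(M, G) = -2 + M
H = 33 (H = 6 - (-33 + (-2 + 8)) = 6 - (-33 + 6) = 6 - 1*(-27) = 6 + 27 = 33)
-19*123 - (88/X + H) = -19*123 - (88/77 + 33) = -2337 - (88*(1/77) + 33) = -2337 - (8/7 + 33) = -2337 - 1*239/7 = -2337 - 239/7 = -16598/7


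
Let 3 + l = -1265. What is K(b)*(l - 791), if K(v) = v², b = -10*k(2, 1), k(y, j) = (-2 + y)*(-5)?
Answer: 0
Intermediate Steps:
k(y, j) = 10 - 5*y
l = -1268 (l = -3 - 1265 = -1268)
b = 0 (b = -10*(10 - 5*2) = -10*(10 - 10) = -10*0 = 0)
K(b)*(l - 791) = 0²*(-1268 - 791) = 0*(-2059) = 0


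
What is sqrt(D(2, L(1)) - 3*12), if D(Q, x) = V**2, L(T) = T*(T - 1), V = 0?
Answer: 6*I ≈ 6.0*I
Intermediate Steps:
L(T) = T*(-1 + T)
D(Q, x) = 0 (D(Q, x) = 0**2 = 0)
sqrt(D(2, L(1)) - 3*12) = sqrt(0 - 3*12) = sqrt(0 - 36) = sqrt(-36) = 6*I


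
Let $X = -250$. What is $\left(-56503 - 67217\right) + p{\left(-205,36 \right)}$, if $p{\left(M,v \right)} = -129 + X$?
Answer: $-124099$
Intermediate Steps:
$p{\left(M,v \right)} = -379$ ($p{\left(M,v \right)} = -129 - 250 = -379$)
$\left(-56503 - 67217\right) + p{\left(-205,36 \right)} = \left(-56503 - 67217\right) - 379 = -123720 - 379 = -124099$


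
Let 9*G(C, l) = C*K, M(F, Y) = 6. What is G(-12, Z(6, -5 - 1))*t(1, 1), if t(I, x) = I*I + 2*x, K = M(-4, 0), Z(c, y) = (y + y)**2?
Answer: -24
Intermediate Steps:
Z(c, y) = 4*y**2 (Z(c, y) = (2*y)**2 = 4*y**2)
K = 6
t(I, x) = I**2 + 2*x
G(C, l) = 2*C/3 (G(C, l) = (C*6)/9 = (6*C)/9 = 2*C/3)
G(-12, Z(6, -5 - 1))*t(1, 1) = ((2/3)*(-12))*(1**2 + 2*1) = -8*(1 + 2) = -8*3 = -24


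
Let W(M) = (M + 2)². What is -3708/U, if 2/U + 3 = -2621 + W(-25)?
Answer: 3884130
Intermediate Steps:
W(M) = (2 + M)²
U = -2/2095 (U = 2/(-3 + (-2621 + (2 - 25)²)) = 2/(-3 + (-2621 + (-23)²)) = 2/(-3 + (-2621 + 529)) = 2/(-3 - 2092) = 2/(-2095) = 2*(-1/2095) = -2/2095 ≈ -0.00095465)
-3708/U = -3708/(-2/2095) = -3708*(-2095/2) = 3884130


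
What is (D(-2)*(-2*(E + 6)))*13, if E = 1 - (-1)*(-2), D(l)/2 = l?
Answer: 520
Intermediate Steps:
D(l) = 2*l
E = -1 (E = 1 - 1*2 = 1 - 2 = -1)
(D(-2)*(-2*(E + 6)))*13 = ((2*(-2))*(-2*(-1 + 6)))*13 = -(-8)*5*13 = -4*(-10)*13 = 40*13 = 520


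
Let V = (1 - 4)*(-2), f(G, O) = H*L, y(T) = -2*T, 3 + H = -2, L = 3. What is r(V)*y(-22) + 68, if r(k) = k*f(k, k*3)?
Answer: -3892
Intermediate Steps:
H = -5 (H = -3 - 2 = -5)
f(G, O) = -15 (f(G, O) = -5*3 = -15)
V = 6 (V = -3*(-2) = 6)
r(k) = -15*k (r(k) = k*(-15) = -15*k)
r(V)*y(-22) + 68 = (-15*6)*(-2*(-22)) + 68 = -90*44 + 68 = -3960 + 68 = -3892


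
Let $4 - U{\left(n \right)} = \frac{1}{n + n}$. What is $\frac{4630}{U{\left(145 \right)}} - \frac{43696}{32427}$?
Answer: $\frac{43489089236}{37582893} \approx 1157.2$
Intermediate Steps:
$U{\left(n \right)} = 4 - \frac{1}{2 n}$ ($U{\left(n \right)} = 4 - \frac{1}{n + n} = 4 - \frac{1}{2 n}$)
$\frac{4630}{U{\left(145 \right)}} - \frac{43696}{32427} = \frac{4630}{4 - \frac{1}{2 \cdot 145}} - \frac{43696}{32427} = \frac{4630}{4 - \frac{1}{290}} - \frac{43696}{32427} = \frac{4630}{\frac{1159}{290}} - \frac{43696}{32427} = 4630 \cdot \frac{290}{1159} - \frac{43696}{32427} = \frac{1342700}{1159} - \frac{43696}{32427} = \frac{43489089236}{37582893}$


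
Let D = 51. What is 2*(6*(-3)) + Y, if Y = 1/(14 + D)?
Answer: -2339/65 ≈ -35.985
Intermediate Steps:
Y = 1/65 (Y = 1/(14 + 51) = 1/65 ≈ 0.015385)
2*(6*(-3)) + Y = 2*(6*(-3)) + 1/65 = 2*(-18) + 1/65 = -36 + 1/65 = -2339/65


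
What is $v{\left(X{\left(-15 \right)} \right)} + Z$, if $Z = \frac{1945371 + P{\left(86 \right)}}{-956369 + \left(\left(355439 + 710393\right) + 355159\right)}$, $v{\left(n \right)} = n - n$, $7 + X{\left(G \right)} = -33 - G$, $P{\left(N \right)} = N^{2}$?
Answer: $\frac{1952767}{464622} \approx 4.2029$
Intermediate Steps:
$X{\left(G \right)} = -40 - G$ ($X{\left(G \right)} = -7 - \left(33 + G\right) = -40 - G$)
$v{\left(n \right)} = 0$
$Z = \frac{1952767}{464622}$ ($Z = \frac{1945371 + 86^{2}}{-956369 + \left(\left(355439 + 710393\right) + 355159\right)} = \frac{1945371 + 7396}{-956369 + \left(1065832 + 355159\right)} = \frac{1952767}{-956369 + 1420991} = \frac{1952767}{464622} \approx 4.2029$)
$v{\left(X{\left(-15 \right)} \right)} + Z = 0 + \frac{1952767}{464622} = \frac{1952767}{464622}$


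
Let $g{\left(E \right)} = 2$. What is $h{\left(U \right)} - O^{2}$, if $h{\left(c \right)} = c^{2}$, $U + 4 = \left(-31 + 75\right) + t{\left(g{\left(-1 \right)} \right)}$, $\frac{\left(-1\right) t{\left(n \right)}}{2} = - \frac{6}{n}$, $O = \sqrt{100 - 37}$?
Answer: $2053$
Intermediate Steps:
$O = 3 \sqrt{7}$ ($O = \sqrt{63} = 3 \sqrt{7} \approx 7.9373$)
$t{\left(n \right)} = \frac{12}{n}$ ($t{\left(n \right)} = - 2 \left(- \frac{6}{n}\right) = \frac{12}{n}$)
$U = 46$ ($U = -4 + \left(\left(-31 + 75\right) + \frac{12}{2}\right) = -4 + \left(44 + 12 \cdot \frac{1}{2}\right) = -4 + \left(44 + 6\right) = -4 + 50 = 46$)
$h{\left(U \right)} - O^{2} = 46^{2} - \left(3 \sqrt{7}\right)^{2} = 2116 - 63 = 2053$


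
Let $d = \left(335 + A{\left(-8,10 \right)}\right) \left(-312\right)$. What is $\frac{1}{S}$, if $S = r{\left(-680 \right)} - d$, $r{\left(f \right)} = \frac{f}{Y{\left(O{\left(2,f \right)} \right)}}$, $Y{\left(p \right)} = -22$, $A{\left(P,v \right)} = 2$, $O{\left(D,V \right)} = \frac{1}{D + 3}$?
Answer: $\frac{11}{1156924} \approx 9.508 \cdot 10^{-6}$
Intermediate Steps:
$O{\left(D,V \right)} = \frac{1}{3 + D}$
$r{\left(f \right)} = - \frac{f}{22}$ ($r{\left(f \right)} = \frac{f}{-22} = f \left(- \frac{1}{22}\right) = - \frac{f}{22}$)
$d = -105144$ ($d = \left(335 + 2\right) \left(-312\right) = 337 \left(-312\right) = -105144$)
$S = \frac{1156924}{11}$ ($S = \left(- \frac{1}{22}\right) \left(-680\right) - -105144 = \frac{340}{11} + 105144 = \frac{1156924}{11} \approx 1.0517 \cdot 10^{5}$)
$\frac{1}{S} = \frac{1}{\frac{1156924}{11}} = \frac{11}{1156924}$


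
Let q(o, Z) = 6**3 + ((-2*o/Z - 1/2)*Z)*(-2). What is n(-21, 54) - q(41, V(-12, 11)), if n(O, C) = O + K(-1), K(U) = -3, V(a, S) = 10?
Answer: -414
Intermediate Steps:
n(O, C) = -3 + O (n(O, C) = O - 3 = -3 + O)
q(o, Z) = 216 - 2*Z*(-1/2 - 2*o/Z) (q(o, Z) = 216 + ((-2*o/Z - 1*1/2)*Z)*(-2) = 216 + ((-2*o/Z - 1/2)*Z)*(-2) = 216 + ((-1/2 - 2*o/Z)*Z)*(-2) = 216 + (Z*(-1/2 - 2*o/Z))*(-2) = 216 - 2*Z*(-1/2 - 2*o/Z))
n(-21, 54) - q(41, V(-12, 11)) = (-3 - 21) - (216 + 10 + 4*41) = -24 - (216 + 10 + 164) = -24 - 1*390 = -24 - 390 = -414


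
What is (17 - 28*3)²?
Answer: 4489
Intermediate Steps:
(17 - 28*3)² = (17 - 7*12)² = (17 - 84)² = (-67)² = 4489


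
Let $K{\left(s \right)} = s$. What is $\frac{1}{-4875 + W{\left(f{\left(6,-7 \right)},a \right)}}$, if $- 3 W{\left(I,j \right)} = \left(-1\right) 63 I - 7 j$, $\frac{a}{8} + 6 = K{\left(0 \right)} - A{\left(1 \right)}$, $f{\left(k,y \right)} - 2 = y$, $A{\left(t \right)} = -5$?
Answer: $- \frac{3}{14996} \approx -0.00020005$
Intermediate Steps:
$f{\left(k,y \right)} = 2 + y$
$a = -8$ ($a = -48 + 8 \left(0 - -5\right) = -48 + 8 \left(0 + 5\right) = -48 + 8 \cdot 5 = -48 + 40 = -8$)
$W{\left(I,j \right)} = 21 I + \frac{7 j}{3}$ ($W{\left(I,j \right)} = - \frac{\left(-1\right) 63 I - 7 j}{3} = - \frac{- 63 I - 7 j}{3} = 21 I + \frac{7 j}{3}$)
$\frac{1}{-4875 + W{\left(f{\left(6,-7 \right)},a \right)}} = \frac{1}{-4875 + \left(21 \left(2 - 7\right) + \frac{7}{3} \left(-8\right)\right)} = \frac{1}{-4875 + \left(21 \left(-5\right) - \frac{56}{3}\right)} = \frac{1}{-4875 - \frac{371}{3}} = \frac{1}{- \frac{14996}{3}} = - \frac{3}{14996}$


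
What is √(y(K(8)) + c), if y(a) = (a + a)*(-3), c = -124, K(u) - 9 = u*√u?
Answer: √(-178 - 96*√2) ≈ 17.713*I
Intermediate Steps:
K(u) = 9 + u^(3/2) (K(u) = 9 + u*√u = 9 + u^(3/2))
y(a) = -6*a (y(a) = (2*a)*(-3) = -6*a)
√(y(K(8)) + c) = √(-6*(9 + 8^(3/2)) - 124) = √(-6*(9 + 16*√2) - 124) = √((-54 - 96*√2) - 124) = √(-178 - 96*√2)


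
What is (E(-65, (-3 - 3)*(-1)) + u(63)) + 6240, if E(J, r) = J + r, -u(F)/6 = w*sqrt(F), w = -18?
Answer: 6181 + 324*sqrt(7) ≈ 7038.2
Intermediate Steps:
u(F) = 108*sqrt(F) (u(F) = -(-108)*sqrt(F) = 108*sqrt(F))
(E(-65, (-3 - 3)*(-1)) + u(63)) + 6240 = ((-65 + (-3 - 3)*(-1)) + 108*sqrt(63)) + 6240 = ((-65 - 6*(-1)) + 108*(3*sqrt(7))) + 6240 = ((-65 + 6) + 324*sqrt(7)) + 6240 = (-59 + 324*sqrt(7)) + 6240 = 6181 + 324*sqrt(7)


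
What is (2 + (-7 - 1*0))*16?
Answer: -80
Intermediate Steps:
(2 + (-7 - 1*0))*16 = (2 + (-7 + 0))*16 = (2 - 7)*16 = -5*16 = -80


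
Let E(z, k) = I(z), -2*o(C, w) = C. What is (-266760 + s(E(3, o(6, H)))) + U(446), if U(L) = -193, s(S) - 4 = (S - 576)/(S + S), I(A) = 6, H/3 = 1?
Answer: -533993/2 ≈ -2.6700e+5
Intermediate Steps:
H = 3 (H = 3*1 = 3)
o(C, w) = -C/2
E(z, k) = 6
s(S) = 4 + (-576 + S)/(2*S) (s(S) = 4 + (S - 576)/(S + S) = 4 + (-576 + S)/((2*S)) = 4 + (-576 + S)*(1/(2*S)) = 4 + (-576 + S)/(2*S))
(-266760 + s(E(3, o(6, H)))) + U(446) = (-266760 + (9/2 - 288/6)) - 193 = (-266760 + (9/2 - 288*⅙)) - 193 = (-266760 + (9/2 - 48)) - 193 = (-266760 - 87/2) - 193 = -533607/2 - 193 = -533993/2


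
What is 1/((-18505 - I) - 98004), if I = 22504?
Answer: -1/139013 ≈ -7.1936e-6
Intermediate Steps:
1/((-18505 - I) - 98004) = 1/((-18505 - 1*22504) - 98004) = 1/((-18505 - 22504) - 98004) = 1/(-41009 - 98004) = 1/(-139013) = -1/139013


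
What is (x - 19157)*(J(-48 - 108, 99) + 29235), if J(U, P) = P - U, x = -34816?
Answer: -1591663770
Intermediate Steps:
(x - 19157)*(J(-48 - 108, 99) + 29235) = (-34816 - 19157)*((99 - (-48 - 108)) + 29235) = -53973*((99 - 1*(-156)) + 29235) = -53973*((99 + 156) + 29235) = -53973*(255 + 29235) = -53973*29490 = -1591663770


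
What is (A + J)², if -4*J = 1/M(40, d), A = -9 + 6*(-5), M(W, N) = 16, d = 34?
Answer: 6235009/4096 ≈ 1522.2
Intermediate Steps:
A = -39 (A = -9 - 30 = -39)
J = -1/64 (J = -¼/16 = -¼*1/16 = -1/64 ≈ -0.015625)
(A + J)² = (-39 - 1/64)² = (-2497/64)² = 6235009/4096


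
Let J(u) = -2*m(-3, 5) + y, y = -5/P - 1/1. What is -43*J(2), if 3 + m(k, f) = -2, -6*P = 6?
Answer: -602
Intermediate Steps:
P = -1 (P = -⅙*6 = -1)
y = 4 (y = -5/(-1) - 1/1 = -5*(-1) - 1*1 = 5 - 1 = 4)
m(k, f) = -5 (m(k, f) = -3 - 2 = -5)
J(u) = 14 (J(u) = -2*(-5) + 4 = 10 + 4 = 14)
-43*J(2) = -43*14 = -602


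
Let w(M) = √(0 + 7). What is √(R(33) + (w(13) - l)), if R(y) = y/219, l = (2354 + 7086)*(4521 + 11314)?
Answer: √(-796591708797 + 5329*√7)/73 ≈ 12226.0*I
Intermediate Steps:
l = 149482400 (l = 9440*15835 = 149482400)
w(M) = √7
R(y) = y/219 (R(y) = y*(1/219) = y/219)
√(R(33) + (w(13) - l)) = √((1/219)*33 + (√7 - 1*149482400)) = √(11/73 + (√7 - 149482400)) = √(11/73 + (-149482400 + √7)) = √(-10912215189/73 + √7)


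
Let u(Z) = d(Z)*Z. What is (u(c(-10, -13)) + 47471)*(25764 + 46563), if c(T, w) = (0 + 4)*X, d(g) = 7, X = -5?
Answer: 3423309237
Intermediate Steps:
c(T, w) = -20 (c(T, w) = (0 + 4)*(-5) = 4*(-5) = -20)
u(Z) = 7*Z
(u(c(-10, -13)) + 47471)*(25764 + 46563) = (7*(-20) + 47471)*(25764 + 46563) = (-140 + 47471)*72327 = 47331*72327 = 3423309237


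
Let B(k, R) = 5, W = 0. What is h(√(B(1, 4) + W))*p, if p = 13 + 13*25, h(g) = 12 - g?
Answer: 4056 - 338*√5 ≈ 3300.2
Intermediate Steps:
p = 338 (p = 13 + 325 = 338)
h(√(B(1, 4) + W))*p = (12 - √(5 + 0))*338 = (12 - √5)*338 = 4056 - 338*√5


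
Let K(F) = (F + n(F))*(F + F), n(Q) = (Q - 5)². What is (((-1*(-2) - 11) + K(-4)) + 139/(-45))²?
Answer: 798853696/2025 ≈ 3.9450e+5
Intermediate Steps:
n(Q) = (-5 + Q)²
K(F) = 2*F*(F + (-5 + F)²) (K(F) = (F + (-5 + F)²)*(F + F) = (F + (-5 + F)²)*(2*F) = 2*F*(F + (-5 + F)²))
(((-1*(-2) - 11) + K(-4)) + 139/(-45))² = (((-1*(-2) - 11) + 2*(-4)*(-4 + (-5 - 4)²)) + 139/(-45))² = (((2 - 11) + 2*(-4)*(-4 + (-9)²)) + 139*(-1/45))² = ((-9 + 2*(-4)*(-4 + 81)) - 139/45)² = ((-9 + 2*(-4)*77) - 139/45)² = ((-9 - 616) - 139/45)² = (-625 - 139/45)² = (-28264/45)² = 798853696/2025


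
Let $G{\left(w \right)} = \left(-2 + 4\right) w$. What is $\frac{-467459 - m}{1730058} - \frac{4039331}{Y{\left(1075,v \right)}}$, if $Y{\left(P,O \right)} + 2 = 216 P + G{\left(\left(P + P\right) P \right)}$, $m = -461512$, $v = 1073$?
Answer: $- \frac{1754286950051}{2099727278121} \approx -0.83548$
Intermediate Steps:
$G{\left(w \right)} = 2 w$
$Y{\left(P,O \right)} = -2 + 4 P^{2} + 216 P$ ($Y{\left(P,O \right)} = -2 + \left(216 P + 2 \left(P + P\right) P\right) = -2 + \left(216 P + 2 \cdot 2 P P\right) = -2 + \left(216 P + 2 \cdot 2 P^{2}\right) = -2 + \left(216 P + 4 P^{2}\right) = -2 + \left(4 P^{2} + 216 P\right) = -2 + 4 P^{2} + 216 P$)
$\frac{-467459 - m}{1730058} - \frac{4039331}{Y{\left(1075,v \right)}} = \frac{-467459 - -461512}{1730058} - \frac{4039331}{-2 + 4 \cdot 1075^{2} + 216 \cdot 1075} = \left(-467459 + 461512\right) \frac{1}{1730058} - \frac{4039331}{-2 + 4 \cdot 1155625 + 232200} = \left(-5947\right) \frac{1}{1730058} - \frac{4039331}{-2 + 4622500 + 232200} = - \frac{5947}{1730058} - \frac{4039331}{4854698} = - \frac{1754286950051}{2099727278121}$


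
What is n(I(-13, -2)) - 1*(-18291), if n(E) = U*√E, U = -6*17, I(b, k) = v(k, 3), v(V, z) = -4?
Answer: 18291 - 204*I ≈ 18291.0 - 204.0*I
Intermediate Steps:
I(b, k) = -4
U = -102
n(E) = -102*√E
n(I(-13, -2)) - 1*(-18291) = -204*I - 1*(-18291) = -204*I + 18291 = 18291 - 204*I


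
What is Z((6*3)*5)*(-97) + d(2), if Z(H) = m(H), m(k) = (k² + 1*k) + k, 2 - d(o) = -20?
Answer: -803138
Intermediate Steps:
d(o) = 22 (d(o) = 2 - 1*(-20) = 2 + 20 = 22)
m(k) = k² + 2*k (m(k) = (k² + k) + k = (k + k²) + k = k² + 2*k)
Z(H) = H*(2 + H)
Z((6*3)*5)*(-97) + d(2) = (((6*3)*5)*(2 + (6*3)*5))*(-97) + 22 = ((18*5)*(2 + 18*5))*(-97) + 22 = (90*(2 + 90))*(-97) + 22 = (90*92)*(-97) + 22 = 8280*(-97) + 22 = -803160 + 22 = -803138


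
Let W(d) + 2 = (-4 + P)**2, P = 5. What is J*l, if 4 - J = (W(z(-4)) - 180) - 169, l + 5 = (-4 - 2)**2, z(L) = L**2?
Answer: 10974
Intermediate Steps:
W(d) = -1 (W(d) = -2 + (-4 + 5)**2 = -2 + 1**2 = -2 + 1 = -1)
l = 31 (l = -5 + (-4 - 2)**2 = -5 + (-6)**2 = -5 + 36 = 31)
J = 354 (J = 4 - ((-1 - 180) - 169) = 4 - (-181 - 169) = 4 - 1*(-350) = 4 + 350 = 354)
J*l = 354*31 = 10974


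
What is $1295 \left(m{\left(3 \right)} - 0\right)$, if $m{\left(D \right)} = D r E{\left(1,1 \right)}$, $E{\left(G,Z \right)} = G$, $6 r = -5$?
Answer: $- \frac{6475}{2} \approx -3237.5$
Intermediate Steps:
$r = - \frac{5}{6}$ ($r = \frac{1}{6} \left(-5\right) = - \frac{5}{6} \approx -0.83333$)
$m{\left(D \right)} = - \frac{5 D}{6}$ ($m{\left(D \right)} = D \left(- \frac{5}{6}\right) 1 = - \frac{5 D}{6} \cdot 1 = - \frac{5 D}{6}$)
$1295 \left(m{\left(3 \right)} - 0\right) = 1295 \left(\left(- \frac{5}{6}\right) 3 - 0\right) = 1295 \left(- \frac{5}{2} + 0\right) = 1295 \left(- \frac{5}{2}\right) = - \frac{6475}{2}$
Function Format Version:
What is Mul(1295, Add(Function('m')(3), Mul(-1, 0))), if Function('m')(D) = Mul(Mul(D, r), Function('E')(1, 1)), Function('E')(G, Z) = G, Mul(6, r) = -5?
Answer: Rational(-6475, 2) ≈ -3237.5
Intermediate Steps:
r = Rational(-5, 6) (r = Mul(Rational(1, 6), -5) = Rational(-5, 6) ≈ -0.83333)
Function('m')(D) = Mul(Rational(-5, 6), D) (Function('m')(D) = Mul(Mul(D, Rational(-5, 6)), 1) = Mul(Mul(Rational(-5, 6), D), 1) = Mul(Rational(-5, 6), D))
Mul(1295, Add(Function('m')(3), Mul(-1, 0))) = Mul(1295, Add(Mul(Rational(-5, 6), 3), Mul(-1, 0))) = Mul(1295, Add(Rational(-5, 2), 0)) = Mul(1295, Rational(-5, 2)) = Rational(-6475, 2)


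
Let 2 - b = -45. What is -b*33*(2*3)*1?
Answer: -9306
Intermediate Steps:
b = 47 (b = 2 - 1*(-45) = 2 + 45 = 47)
-b*33*(2*3)*1 = -47*33*(2*3)*1 = -1551*6*1 = -1551*6 = -1*9306 = -9306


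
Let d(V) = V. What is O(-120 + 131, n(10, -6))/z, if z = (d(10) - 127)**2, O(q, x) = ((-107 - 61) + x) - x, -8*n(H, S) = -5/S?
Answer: -56/4563 ≈ -0.012273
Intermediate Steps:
n(H, S) = 5/(8*S) (n(H, S) = -(-5)/(8*S) = 5/(8*S))
O(q, x) = -168 (O(q, x) = (-168 + x) - x = -168)
z = 13689 (z = (10 - 127)**2 = (-117)**2 = 13689)
O(-120 + 131, n(10, -6))/z = -168/13689 = -168*1/13689 = -56/4563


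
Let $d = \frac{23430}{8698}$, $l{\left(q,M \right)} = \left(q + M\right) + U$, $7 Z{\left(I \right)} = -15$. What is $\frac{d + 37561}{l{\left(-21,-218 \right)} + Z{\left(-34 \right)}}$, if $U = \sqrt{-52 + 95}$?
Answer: $- \frac{1930314979264}{12382633713} - \frac{8004860696 \sqrt{43}}{12382633713} \approx -160.13$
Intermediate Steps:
$U = \sqrt{43} \approx 6.5574$
$Z{\left(I \right)} = - \frac{15}{7}$ ($Z{\left(I \right)} = \frac{1}{7} \left(-15\right) = - \frac{15}{7}$)
$l{\left(q,M \right)} = M + q + \sqrt{43}$ ($l{\left(q,M \right)} = \left(q + M\right) + \sqrt{43} = \left(M + q\right) + \sqrt{43} = M + q + \sqrt{43}$)
$d = \frac{11715}{4349}$ ($d = 23430 \cdot \frac{1}{8698} = \frac{11715}{4349} \approx 2.6937$)
$\frac{d + 37561}{l{\left(-21,-218 \right)} + Z{\left(-34 \right)}} = \frac{\frac{11715}{4349} + 37561}{\left(-218 - 21 + \sqrt{43}\right) - \frac{15}{7}} = \frac{163364504}{4349 \left(\left(-239 + \sqrt{43}\right) - \frac{15}{7}\right)} = \frac{163364504}{4349 \left(- \frac{1688}{7} + \sqrt{43}\right)}$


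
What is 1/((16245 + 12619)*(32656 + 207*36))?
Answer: 1/1157677312 ≈ 8.6380e-10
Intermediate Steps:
1/((16245 + 12619)*(32656 + 207*36)) = 1/(28864*(32656 + 7452)) = 1/(28864*40108) = 1/1157677312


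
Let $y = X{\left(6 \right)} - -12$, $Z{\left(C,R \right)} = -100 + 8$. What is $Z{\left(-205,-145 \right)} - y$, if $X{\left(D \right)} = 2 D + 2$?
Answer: $-118$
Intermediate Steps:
$X{\left(D \right)} = 2 + 2 D$
$Z{\left(C,R \right)} = -92$
$y = 26$ ($y = \left(2 + 2 \cdot 6\right) - -12 = \left(2 + 12\right) + 12 = 14 + 12 = 26$)
$Z{\left(-205,-145 \right)} - y = -92 - 26 = -118$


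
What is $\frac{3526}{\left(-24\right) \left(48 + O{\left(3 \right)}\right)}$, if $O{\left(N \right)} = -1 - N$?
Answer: $- \frac{1763}{528} \approx -3.339$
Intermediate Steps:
$\frac{3526}{\left(-24\right) \left(48 + O{\left(3 \right)}\right)} = \frac{3526}{\left(-24\right) \left(48 - 4\right)} = \frac{3526}{\left(-24\right) 44} = \frac{3526}{-1056} = 3526 \left(- \frac{1}{1056}\right) = - \frac{1763}{528}$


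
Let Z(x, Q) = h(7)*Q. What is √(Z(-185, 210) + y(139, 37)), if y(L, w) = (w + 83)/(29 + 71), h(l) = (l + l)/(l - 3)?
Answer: 3*√2045/5 ≈ 27.133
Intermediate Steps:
h(l) = 2*l/(-3 + l) (h(l) = (2*l)/(-3 + l) = 2*l/(-3 + l))
Z(x, Q) = 7*Q/2 (Z(x, Q) = (2*7/(-3 + 7))*Q = (2*7/4)*Q = (2*7*(¼))*Q = 7*Q/2)
y(L, w) = 83/100 + w/100 (y(L, w) = (83 + w)/100 = (83 + w)*(1/100) = 83/100 + w/100)
√(Z(-185, 210) + y(139, 37)) = √((7/2)*210 + (83/100 + (1/100)*37)) = √(735 + (83/100 + 37/100)) = √(735 + 6/5) = √(3681/5) = 3*√2045/5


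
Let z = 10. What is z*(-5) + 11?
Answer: -39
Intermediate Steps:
z*(-5) + 11 = 10*(-5) + 11 = -50 + 11 = -39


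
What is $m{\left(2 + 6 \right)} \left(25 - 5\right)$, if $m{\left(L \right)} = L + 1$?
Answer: $180$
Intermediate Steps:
$m{\left(L \right)} = 1 + L$
$m{\left(2 + 6 \right)} \left(25 - 5\right) = \left(1 + \left(2 + 6\right)\right) \left(25 - 5\right) = \left(1 + 8\right) 20 = 9 \cdot 20 = 180$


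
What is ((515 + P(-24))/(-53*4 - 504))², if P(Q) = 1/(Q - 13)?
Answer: 90763729/175456516 ≈ 0.51730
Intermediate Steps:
P(Q) = 1/(-13 + Q)
((515 + P(-24))/(-53*4 - 504))² = ((515 + 1/(-13 - 24))/(-53*4 - 504))² = ((515 + 1/(-37))/(-212 - 504))² = ((515 - 1/37)/(-716))² = ((19054/37)*(-1/716))² = (-9527/13246)² = 90763729/175456516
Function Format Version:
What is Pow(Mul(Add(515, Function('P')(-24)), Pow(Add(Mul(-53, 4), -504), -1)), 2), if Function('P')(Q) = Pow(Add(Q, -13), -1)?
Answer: Rational(90763729, 175456516) ≈ 0.51730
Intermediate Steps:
Function('P')(Q) = Pow(Add(-13, Q), -1)
Pow(Mul(Add(515, Function('P')(-24)), Pow(Add(Mul(-53, 4), -504), -1)), 2) = Pow(Mul(Add(515, Pow(Add(-13, -24), -1)), Pow(Add(Mul(-53, 4), -504), -1)), 2) = Pow(Mul(Add(515, Pow(-37, -1)), Pow(Add(-212, -504), -1)), 2) = Pow(Mul(Add(515, Rational(-1, 37)), Pow(-716, -1)), 2) = Pow(Mul(Rational(19054, 37), Rational(-1, 716)), 2) = Pow(Rational(-9527, 13246), 2) = Rational(90763729, 175456516)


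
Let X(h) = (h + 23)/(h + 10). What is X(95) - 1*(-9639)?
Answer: 1012213/105 ≈ 9640.1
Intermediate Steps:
X(h) = (23 + h)/(10 + h)
X(95) - 1*(-9639) = (23 + 95)/(10 + 95) - 1*(-9639) = 118/105 + 9639 = 1012213/105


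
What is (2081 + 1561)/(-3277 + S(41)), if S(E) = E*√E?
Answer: -5967417/5334904 - 74661*√41/5334904 ≈ -1.2082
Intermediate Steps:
S(E) = E^(3/2)
(2081 + 1561)/(-3277 + S(41)) = (2081 + 1561)/(-3277 + 41^(3/2)) = 3642/(-3277 + 41*√41)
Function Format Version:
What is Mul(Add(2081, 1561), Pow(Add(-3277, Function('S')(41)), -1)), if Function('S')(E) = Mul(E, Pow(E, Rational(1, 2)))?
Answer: Add(Rational(-5967417, 5334904), Mul(Rational(-74661, 5334904), Pow(41, Rational(1, 2)))) ≈ -1.2082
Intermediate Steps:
Function('S')(E) = Pow(E, Rational(3, 2))
Mul(Add(2081, 1561), Pow(Add(-3277, Function('S')(41)), -1)) = Mul(Add(2081, 1561), Pow(Add(-3277, Pow(41, Rational(3, 2))), -1)) = Mul(3642, Pow(Add(-3277, Mul(41, Pow(41, Rational(1, 2)))), -1))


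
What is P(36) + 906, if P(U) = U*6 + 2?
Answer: 1124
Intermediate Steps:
P(U) = 2 + 6*U (P(U) = 6*U + 2 = 2 + 6*U)
P(36) + 906 = (2 + 6*36) + 906 = (2 + 216) + 906 = 218 + 906 = 1124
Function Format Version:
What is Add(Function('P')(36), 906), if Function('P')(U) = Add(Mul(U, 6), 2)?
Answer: 1124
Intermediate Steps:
Function('P')(U) = Add(2, Mul(6, U)) (Function('P')(U) = Add(Mul(6, U), 2) = Add(2, Mul(6, U)))
Add(Function('P')(36), 906) = Add(Add(2, Mul(6, 36)), 906) = Add(Add(2, 216), 906) = Add(218, 906) = 1124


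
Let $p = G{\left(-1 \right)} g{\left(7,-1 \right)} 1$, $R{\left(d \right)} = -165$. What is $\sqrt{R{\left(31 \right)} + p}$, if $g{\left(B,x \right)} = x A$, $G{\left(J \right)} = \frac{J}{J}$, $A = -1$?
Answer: $2 i \sqrt{41} \approx 12.806 i$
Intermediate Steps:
$G{\left(J \right)} = 1$
$g{\left(B,x \right)} = - x$ ($g{\left(B,x \right)} = x \left(-1\right) = - x$)
$p = 1$ ($p = 1 \left(\left(-1\right) \left(-1\right)\right) 1 = 1 \cdot 1 \cdot 1 = 1 \cdot 1 = 1$)
$\sqrt{R{\left(31 \right)} + p} = \sqrt{-165 + 1} = \sqrt{-164} = 2 i \sqrt{41}$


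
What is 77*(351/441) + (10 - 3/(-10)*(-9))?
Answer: 4801/70 ≈ 68.586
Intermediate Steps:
77*(351/441) + (10 - 3/(-10)*(-9)) = 77*(351*(1/441)) + (10 - 3*(-1/10)*(-9)) = 77*(39/49) + (10 + (3/10)*(-9)) = 429/7 + (10 - 27/10) = 429/7 + 73/10 = 4801/70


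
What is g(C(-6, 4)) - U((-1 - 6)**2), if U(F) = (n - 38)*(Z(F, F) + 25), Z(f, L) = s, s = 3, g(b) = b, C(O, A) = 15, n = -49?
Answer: 2451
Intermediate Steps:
Z(f, L) = 3
U(F) = -2436 (U(F) = (-49 - 38)*(3 + 25) = -87*28 = -2436)
g(C(-6, 4)) - U((-1 - 6)**2) = 15 - 1*(-2436) = 15 + 2436 = 2451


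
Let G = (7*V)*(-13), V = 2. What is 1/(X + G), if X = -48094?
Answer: -1/48276 ≈ -2.0714e-5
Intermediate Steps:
G = -182 (G = (7*2)*(-13) = 14*(-13) = -182)
1/(X + G) = 1/(-48094 - 182) = 1/(-48276) = -1/48276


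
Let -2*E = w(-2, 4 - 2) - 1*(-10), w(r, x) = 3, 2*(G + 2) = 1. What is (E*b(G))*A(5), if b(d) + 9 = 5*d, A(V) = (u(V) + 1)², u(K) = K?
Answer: 3861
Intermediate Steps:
G = -3/2 (G = -2 + (½)*1 = -2 + ½ = -3/2 ≈ -1.5000)
E = -13/2 (E = -(3 - 1*(-10))/2 = -(3 + 10)/2 = -½*13 = -13/2 ≈ -6.5000)
A(V) = (1 + V)² (A(V) = (V + 1)² = (1 + V)²)
b(d) = -9 + 5*d
(E*b(G))*A(5) = (-13*(-9 + 5*(-3/2))/2)*(1 + 5)² = -13*(-9 - 15/2)/2*6² = -13/2*(-33/2)*36 = (429/4)*36 = 3861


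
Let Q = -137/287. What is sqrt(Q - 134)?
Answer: I*sqrt(11076765)/287 ≈ 11.596*I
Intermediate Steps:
Q = -137/287 (Q = -137*1/287 = -137/287 ≈ -0.47735)
sqrt(Q - 134) = sqrt(-137/287 - 134) = sqrt(-38595/287) = I*sqrt(11076765)/287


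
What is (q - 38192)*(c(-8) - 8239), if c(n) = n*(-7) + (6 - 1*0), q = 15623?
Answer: 184546713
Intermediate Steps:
c(n) = 6 - 7*n (c(n) = -7*n + (6 + 0) = -7*n + 6 = 6 - 7*n)
(q - 38192)*(c(-8) - 8239) = (15623 - 38192)*((6 - 7*(-8)) - 8239) = -22569*((6 + 56) - 8239) = -22569*(62 - 8239) = -22569*(-8177) = 184546713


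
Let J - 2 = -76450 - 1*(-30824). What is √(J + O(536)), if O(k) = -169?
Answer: I*√45793 ≈ 213.99*I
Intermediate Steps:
J = -45624 (J = 2 + (-76450 - 1*(-30824)) = 2 + (-76450 + 30824) = 2 - 45626 = -45624)
√(J + O(536)) = √(-45624 - 169) = √(-45793) = I*√45793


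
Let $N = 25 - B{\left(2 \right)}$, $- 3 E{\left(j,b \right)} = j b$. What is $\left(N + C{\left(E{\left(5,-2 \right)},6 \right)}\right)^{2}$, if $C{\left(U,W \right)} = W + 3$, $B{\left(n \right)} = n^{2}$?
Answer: $900$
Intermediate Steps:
$E{\left(j,b \right)} = - \frac{b j}{3}$ ($E{\left(j,b \right)} = - \frac{j b}{3} = - \frac{b j}{3}$)
$C{\left(U,W \right)} = 3 + W$
$N = 21$ ($N = 25 - 2^{2} = 25 - 4 = 21$)
$\left(N + C{\left(E{\left(5,-2 \right)},6 \right)}\right)^{2} = \left(21 + \left(3 + 6\right)\right)^{2} = \left(21 + 9\right)^{2} = 30^{2} = 900$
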